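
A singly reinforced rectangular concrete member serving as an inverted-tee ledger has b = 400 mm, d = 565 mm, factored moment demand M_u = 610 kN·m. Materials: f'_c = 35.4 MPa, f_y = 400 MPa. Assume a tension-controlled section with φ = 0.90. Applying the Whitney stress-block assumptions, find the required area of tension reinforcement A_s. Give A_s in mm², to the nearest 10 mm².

A_s ≈ 3320 mm²

M_n = M_u/φ = 610/0.90 = 677.778 kN·m.
With M_n = 0.85 f'_c a b (d − a/2), solve the quadratic for a:
a = d − √(d² − 2M_n/(0.85 f'_c b)) = 565 − √(565² − 2 × 677.778×10⁶/(0.85 × 35.4 × 400)) = 110.47 mm.
A_s = 0.85 f'_c a b / f_y = 0.85 × 35.4 × 110.47 × 400 / 400 = 3324.0 mm².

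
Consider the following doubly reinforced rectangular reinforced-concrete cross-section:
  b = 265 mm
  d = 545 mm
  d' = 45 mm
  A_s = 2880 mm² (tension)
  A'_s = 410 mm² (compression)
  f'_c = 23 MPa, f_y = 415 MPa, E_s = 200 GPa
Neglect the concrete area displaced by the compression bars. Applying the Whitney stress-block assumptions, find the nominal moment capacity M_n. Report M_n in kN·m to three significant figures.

Assume both tension and compression steel yield.
Net tension couple steel: A_s − A'_s = 2470 mm².
a = (A_s − A'_s) f_y / (0.85 f'_c b) = 1025050/(0.85 × 23 × 265) = 197.86 mm.
c = a/β₁ = 197.86/0.85 = 232.78 mm; ε'_s = 0.003(c − d')/c = 0.0024 ≥ f_y/E_s = 0.0021, so compression steel does yield.
M_n = (A_s − A'_s) f_y (d − a/2) + A'_s f_y (d − d') = [1025050 × (545 − 98.93) + 170150 × (545 − 45)] × 10⁻⁶ = 457.24 + 85.08 = 542.32 kN·m.

M_n ≈ 542 kN·m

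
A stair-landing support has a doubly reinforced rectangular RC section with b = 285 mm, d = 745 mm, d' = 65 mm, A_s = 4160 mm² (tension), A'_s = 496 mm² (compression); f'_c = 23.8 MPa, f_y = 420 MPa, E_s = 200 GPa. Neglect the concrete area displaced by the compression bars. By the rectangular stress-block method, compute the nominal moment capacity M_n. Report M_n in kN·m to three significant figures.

Assume both tension and compression steel yield.
Net tension couple steel: A_s − A'_s = 3664 mm².
a = (A_s − A'_s) f_y / (0.85 f'_c b) = 1538880/(0.85 × 23.8 × 285) = 266.91 mm.
c = a/β₁ = 266.91/0.85 = 314.01 mm; ε'_s = 0.003(c − d')/c = 0.0024 ≥ f_y/E_s = 0.0021, so compression steel does yield.
M_n = (A_s − A'_s) f_y (d − a/2) + A'_s f_y (d − d') = [1538880 × (745 − 133.455) + 208320 × (745 − 65)] × 10⁻⁶ = 941.09 + 141.66 = 1082.75 kN·m.

M_n ≈ 1080 kN·m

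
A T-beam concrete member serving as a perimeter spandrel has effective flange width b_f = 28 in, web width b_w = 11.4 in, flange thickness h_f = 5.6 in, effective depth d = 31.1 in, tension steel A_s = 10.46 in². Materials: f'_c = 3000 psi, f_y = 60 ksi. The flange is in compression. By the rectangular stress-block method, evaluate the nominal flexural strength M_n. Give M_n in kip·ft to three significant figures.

M_n ≈ 1350 kip·ft

Tension: T = A_s f_y = 10.46 × 60 = 627.6 kips.
Try a within the flange: a = T/(0.85 f'_c b_f) = 627.6/(0.85 × 3 × 28) = 8.790 in.
a = 8.790 > h_f = 5.6 in: the block extends into the web. Split into flange-overhang and web parts.
C_f = 0.85 f'_c (b_f − b_w) h_f = 0.85 × 3 × (28 − 11.4) × 5.6 = 237.0 kips.
Remaining web compression depth: a_w = (T − C_f)/(0.85 f'_c b_w) = (627.6 − 237.0)/(0.85 × 3 × 11.4) = 13.437 in.
M_n = C_f(d − h_f/2) + (T − C_f)(d − a_w/2) = 237.0 × (31.1 − 2.8) + 390.6 × (31.1 − 6.7185) = 6707.1 + 9523.4 = 16230.5 kip·in.
M_n = 16230.5/12 = 1352.54 kip·ft.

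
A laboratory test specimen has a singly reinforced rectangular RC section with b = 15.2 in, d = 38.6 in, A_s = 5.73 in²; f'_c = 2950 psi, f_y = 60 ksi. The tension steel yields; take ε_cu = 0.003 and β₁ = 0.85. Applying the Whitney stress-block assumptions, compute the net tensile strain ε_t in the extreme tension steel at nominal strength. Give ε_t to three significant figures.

a = A_s f_y/(0.85 f'_c b) = 9.020 in.
β₁ = 0.85, so c = a/β₁ = 9.020/0.85 = 10.612 in.
From the linear strain diagram with ε_cu = 0.003: ε_t = 0.003 (d − c)/c = 0.003 × (38.6 − 10.612)/10.612 = 0.00791.
Since ε_t ≥ 0.005, the section is tension-controlled.

ε_t ≈ 0.00791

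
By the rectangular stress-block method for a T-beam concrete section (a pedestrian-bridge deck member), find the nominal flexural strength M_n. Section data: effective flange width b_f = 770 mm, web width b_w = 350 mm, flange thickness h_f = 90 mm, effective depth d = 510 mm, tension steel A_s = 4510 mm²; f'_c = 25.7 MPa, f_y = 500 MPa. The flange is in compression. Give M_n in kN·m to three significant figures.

Tension: T = A_s f_y = 4510 × 500 = 2255000 N.
Try a within the flange: a = T/(0.85 f'_c b_f) = 2255000/(0.85 × 25.7 × 770) = 134.06 mm.
a = 134.06 > h_f = 90 mm: the block extends into the web. Split into flange-overhang and web parts.
C_f = 0.85 f'_c (b_f − b_w) h_f = 0.85 × 25.7 × (770 − 350) × 90 = 825741 N.
Remaining web compression depth: a_w = (T − C_f)/(0.85 f'_c b_w) = (2255000 − 825741)/(0.85 × 25.7 × 350) = 186.94 mm.
M_n = C_f(d − h_f/2) + (T − C_f)(d − a_w/2) = 825741 × (510 − 45) + 1429259 × (510 − 93.47) = 383.97 + 595.33 = 979.30 × 10⁶ N·mm.
M_n = 979.30 kN·m.

M_n ≈ 979 kN·m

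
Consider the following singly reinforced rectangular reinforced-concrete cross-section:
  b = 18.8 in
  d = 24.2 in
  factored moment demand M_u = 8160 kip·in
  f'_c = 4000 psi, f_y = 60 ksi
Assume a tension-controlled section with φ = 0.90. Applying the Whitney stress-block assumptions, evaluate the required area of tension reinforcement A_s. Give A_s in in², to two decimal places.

A_s ≈ 7.27 in²

M_n = M_u/φ = 8160/0.90 = 9066.67 kip·in.
From M_n = 0.85 f'_c a b (d − a/2):
a = d − √(d² − 2M_n/(0.85 f'_c b)) = 24.2 − √(24.2² − 2 × 9066.67/(0.85 × 4 × 18.8)) = 6.823 in.
A_s = 0.85 f'_c a b / f_y = 0.85 × 4 × 6.823 × 18.8 / 60 = 7.269 in².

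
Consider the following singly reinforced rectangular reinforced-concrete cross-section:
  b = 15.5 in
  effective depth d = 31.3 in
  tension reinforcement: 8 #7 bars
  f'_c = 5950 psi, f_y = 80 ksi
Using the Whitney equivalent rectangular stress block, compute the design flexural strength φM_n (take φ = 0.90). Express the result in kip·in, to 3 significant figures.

A_s = 8 × 0.6 = 4.8 in².
T = A_s f_y = 4.8 × 80 = 384 kips.
a = T/(0.85 f'_c b) = 384/(0.85 × 5.95 × 15.5) = 4.899 in.
M_n = T(d − a/2) = 384 × (31.3 − 2.4495) = 11078.6 kip·in.
φM_n = 0.90 × 11078.6 = 9970.7 kip·in.

φM_n ≈ 9970 kip·in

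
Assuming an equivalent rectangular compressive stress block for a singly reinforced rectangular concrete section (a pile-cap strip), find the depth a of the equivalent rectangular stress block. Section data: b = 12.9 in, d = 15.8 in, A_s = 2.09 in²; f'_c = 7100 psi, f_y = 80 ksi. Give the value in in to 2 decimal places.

a ≈ 2.15 in

T = A_s f_y = 2.09 × 80 = 167.2 kips.
a = T/(0.85 f'_c b) = 167.2/(0.85 × 7.1 × 12.9) = 2.15 in.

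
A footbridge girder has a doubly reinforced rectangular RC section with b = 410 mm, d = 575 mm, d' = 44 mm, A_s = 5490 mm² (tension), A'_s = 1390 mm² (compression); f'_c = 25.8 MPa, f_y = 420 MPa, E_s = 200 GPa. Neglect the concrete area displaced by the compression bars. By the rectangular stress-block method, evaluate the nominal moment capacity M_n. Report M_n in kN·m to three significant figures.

Assume both tension and compression steel yield.
Net tension couple steel: A_s − A'_s = 4100 mm².
a = (A_s − A'_s) f_y / (0.85 f'_c b) = 1722000/(0.85 × 25.8 × 410) = 191.52 mm.
c = a/β₁ = 191.52/0.85 = 225.32 mm; ε'_s = 0.003(c − d')/c = 0.0024 ≥ f_y/E_s = 0.0021, so compression steel does yield.
M_n = (A_s − A'_s) f_y (d − a/2) + A'_s f_y (d − d') = [1722000 × (575 − 95.76) + 583800 × (575 − 44)] × 10⁻⁶ = 825.25 + 310.00 = 1135.25 kN·m.

M_n ≈ 1140 kN·m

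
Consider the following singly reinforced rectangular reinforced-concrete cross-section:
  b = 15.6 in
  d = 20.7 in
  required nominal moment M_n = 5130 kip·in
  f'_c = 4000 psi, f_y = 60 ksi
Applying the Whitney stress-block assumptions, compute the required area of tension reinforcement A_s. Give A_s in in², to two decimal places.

A_s ≈ 4.75 in²

From M_n = 0.85 f'_c a b (d − a/2):
a = d − √(d² − 2M_n/(0.85 f'_c b)) = 20.7 − √(20.7² − 2 × 5130/(0.85 × 4 × 15.6)) = 5.369 in.
A_s = 0.85 f'_c a b / f_y = 0.85 × 4 × 5.369 × 15.6 / 60 = 4.746 in².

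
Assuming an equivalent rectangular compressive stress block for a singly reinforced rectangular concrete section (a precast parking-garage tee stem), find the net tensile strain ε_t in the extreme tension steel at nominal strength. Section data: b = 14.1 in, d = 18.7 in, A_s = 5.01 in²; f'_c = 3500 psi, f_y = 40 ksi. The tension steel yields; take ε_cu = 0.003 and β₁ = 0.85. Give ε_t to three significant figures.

ε_t ≈ 0.00698

a = A_s f_y/(0.85 f'_c b) = 4.777 in.
β₁ = 0.85, so c = a/β₁ = 4.777/0.85 = 5.620 in.
From the linear strain diagram with ε_cu = 0.003: ε_t = 0.003 (d − c)/c = 0.003 × (18.7 − 5.620)/5.620 = 0.00698.
Since ε_t ≥ 0.005, the section is tension-controlled.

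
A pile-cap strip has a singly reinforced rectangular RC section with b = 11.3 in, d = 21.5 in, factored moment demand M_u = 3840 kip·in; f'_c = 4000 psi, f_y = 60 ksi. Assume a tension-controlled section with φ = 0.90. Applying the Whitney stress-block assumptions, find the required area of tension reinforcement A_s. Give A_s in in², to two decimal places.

A_s ≈ 3.84 in²

M_n = M_u/φ = 3840/0.90 = 4266.67 kip·in.
From M_n = 0.85 f'_c a b (d − a/2):
a = d − √(d² − 2M_n/(0.85 f'_c b)) = 21.5 − √(21.5² − 2 × 4266.67/(0.85 × 4 × 11.3)) = 6.003 in.
A_s = 0.85 f'_c a b / f_y = 0.85 × 4 × 6.003 × 11.3 / 60 = 3.844 in².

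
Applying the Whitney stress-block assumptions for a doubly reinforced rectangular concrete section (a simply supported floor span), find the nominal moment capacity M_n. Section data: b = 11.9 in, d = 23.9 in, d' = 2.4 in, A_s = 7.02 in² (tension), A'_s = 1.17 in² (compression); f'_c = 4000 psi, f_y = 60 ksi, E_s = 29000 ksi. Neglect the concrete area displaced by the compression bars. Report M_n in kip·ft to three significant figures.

M_n ≈ 698 kip·ft

Assume both steels yield.
a = (A_s − A'_s) f_y/(0.85 f'_c b) = (7.02 − 1.17) × 60/(0.85 × 4 × 11.9) = 8.675 in.
c = a/β₁ = 8.675/0.85 = 10.206 in; ε'_s = 0.003(c − d')/c = 0.0023 ≥ ε_y = 0.0021, so the compression steel yields.
M_n = (A_s − A'_s) f_y (d − a/2) + A'_s f_y (d − d') = 351 × (23.9 − 4.3375) + 70.2 × (23.9 − 2.4) = 6866.4 + 1509.3 = 8375.7 kip·in = 8375.7/12 = 697.98 kip·ft.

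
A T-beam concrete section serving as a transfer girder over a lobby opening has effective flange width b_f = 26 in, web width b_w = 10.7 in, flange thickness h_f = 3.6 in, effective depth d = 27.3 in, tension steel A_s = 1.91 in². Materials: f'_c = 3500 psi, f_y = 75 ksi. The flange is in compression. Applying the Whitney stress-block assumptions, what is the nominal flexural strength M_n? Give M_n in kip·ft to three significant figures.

Tension: T = A_s f_y = 1.91 × 75 = 143.25 kips.
Try a within the flange: a = T/(0.85 f'_c b_f) = 143.25/(0.85 × 3.5 × 26) = 1.852 in.
Since a = 1.852 ≤ h_f = 3.6 in, the stress block lies entirely in the flange; analyse as a rectangular beam of width b_f.
M_n = T(d − a/2) = 143.25 × (27.3 − 0.926) = 3778.1 kip·in.
M_n = 3778.1/12 = 314.84 kip·ft.

M_n ≈ 315 kip·ft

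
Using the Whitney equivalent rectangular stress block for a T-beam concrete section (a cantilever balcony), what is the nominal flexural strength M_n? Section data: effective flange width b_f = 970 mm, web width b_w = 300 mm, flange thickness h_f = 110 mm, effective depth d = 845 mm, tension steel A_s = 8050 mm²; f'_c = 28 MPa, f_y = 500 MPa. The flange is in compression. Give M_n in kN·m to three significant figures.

Tension: T = A_s f_y = 8050 × 500 = 4025000 N.
Try a within the flange: a = T/(0.85 f'_c b_f) = 4025000/(0.85 × 28 × 970) = 174.35 mm.
a = 174.35 > h_f = 110 mm: the block extends into the web. Split into flange-overhang and web parts.
C_f = 0.85 f'_c (b_f − b_w) h_f = 0.85 × 28 × (970 − 300) × 110 = 1754060 N.
Remaining web compression depth: a_w = (T − C_f)/(0.85 f'_c b_w) = (4025000 − 1754060)/(0.85 × 28 × 300) = 318.06 mm.
M_n = C_f(d − h_f/2) + (T − C_f)(d − a_w/2) = 1754060 × (845 − 55) + 2270940 × (845 − 159.03) = 1385.71 + 1557.80 = 2943.51 × 10⁶ N·mm.
M_n = 2943.51 kN·m.

M_n ≈ 2940 kN·m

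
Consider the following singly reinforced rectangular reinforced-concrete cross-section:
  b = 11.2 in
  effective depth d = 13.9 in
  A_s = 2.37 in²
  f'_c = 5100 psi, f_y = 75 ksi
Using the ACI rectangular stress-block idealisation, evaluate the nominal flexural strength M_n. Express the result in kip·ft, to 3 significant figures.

T = A_s f_y = 2.37 × 75 = 177.75 kips.
a = T/(0.85 f'_c b) = 177.75/(0.85 × 5.1 × 11.2) = 3.661 in.
M_n = T(d − a/2) = 177.75 × (13.9 − 1.8305) = 2145.4 kip·in = 2145.4/12 = 178.78 kip·ft.

M_n ≈ 179 kip·ft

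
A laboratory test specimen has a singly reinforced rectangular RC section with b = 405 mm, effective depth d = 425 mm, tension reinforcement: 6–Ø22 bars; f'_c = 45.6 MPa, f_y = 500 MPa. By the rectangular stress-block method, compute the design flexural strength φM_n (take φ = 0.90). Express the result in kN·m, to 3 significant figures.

A_s = 6 × 380 = 2280 mm².
T = A_s f_y = 2280 × 500 = 1140000 N = 1140 kN.
From C = T: a = T/(0.85 f'_c b) = 1140000/(0.85 × 45.6 × 405) = 72.62 mm.
M_n = T(d − a/2) = 1140 kN × (425 − 36.31) mm = 443.11 kN·m.
φM_n = 0.90 × 443.11 = 398.80 kN·m.

φM_n ≈ 399 kN·m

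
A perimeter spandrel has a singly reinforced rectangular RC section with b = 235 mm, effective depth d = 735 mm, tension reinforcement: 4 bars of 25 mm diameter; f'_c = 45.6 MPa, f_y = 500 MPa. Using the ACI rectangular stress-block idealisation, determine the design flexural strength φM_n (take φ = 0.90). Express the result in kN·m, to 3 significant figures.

φM_n ≈ 602 kN·m

A_s = 4 × 491 = 1964 mm².
T = A_s f_y = 1964 × 500 = 982000 N = 982 kN.
From C = T: a = T/(0.85 f'_c b) = 982000/(0.85 × 45.6 × 235) = 107.81 mm.
M_n = T(d − a/2) = 982 kN × (735 − 53.905) mm = 668.84 kN·m.
φM_n = 0.90 × 668.84 = 601.96 kN·m.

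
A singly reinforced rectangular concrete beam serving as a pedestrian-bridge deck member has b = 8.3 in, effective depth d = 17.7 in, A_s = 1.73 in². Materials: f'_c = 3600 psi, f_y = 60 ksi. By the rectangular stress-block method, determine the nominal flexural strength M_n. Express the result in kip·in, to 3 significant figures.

M_n ≈ 1630 kip·in

T = A_s f_y = 1.73 × 60 = 103.8 kips.
a = T/(0.85 f'_c b) = 103.8/(0.85 × 3.6 × 8.3) = 4.087 in.
M_n = T(d − a/2) = 103.8 × (17.7 − 2.0435) = 1625.1 kip·in.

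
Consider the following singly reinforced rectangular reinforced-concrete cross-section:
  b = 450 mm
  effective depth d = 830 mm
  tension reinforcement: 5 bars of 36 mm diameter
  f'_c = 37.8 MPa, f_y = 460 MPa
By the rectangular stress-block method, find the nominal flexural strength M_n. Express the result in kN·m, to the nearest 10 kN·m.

M_n ≈ 1750 kN·m

A_s = 5 × 1018 = 5090 mm².
T = A_s f_y = 5090 × 460 = 2341400 N = 2341.4 kN.
From C = T: a = T/(0.85 f'_c b) = 2341400/(0.85 × 37.8 × 450) = 161.94 mm.
M_n = T(d − a/2) = 2341.4 kN × (830 − 80.97) mm = 1753.78 kN·m.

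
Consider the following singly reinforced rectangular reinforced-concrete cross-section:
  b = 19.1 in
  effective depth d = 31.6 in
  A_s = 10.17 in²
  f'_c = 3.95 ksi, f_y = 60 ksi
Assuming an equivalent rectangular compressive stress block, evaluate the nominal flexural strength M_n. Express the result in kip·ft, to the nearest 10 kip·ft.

T = A_s f_y = 10.17 × 60 = 610.2 kips.
a = T/(0.85 f'_c b) = 610.2/(0.85 × 3.95 × 19.1) = 9.515 in.
M_n = T(d − a/2) = 610.2 × (31.6 − 4.7575) = 16379.3 kip·in = 16379.3/12 = 1364.94 kip·ft.

M_n ≈ 1360 kip·ft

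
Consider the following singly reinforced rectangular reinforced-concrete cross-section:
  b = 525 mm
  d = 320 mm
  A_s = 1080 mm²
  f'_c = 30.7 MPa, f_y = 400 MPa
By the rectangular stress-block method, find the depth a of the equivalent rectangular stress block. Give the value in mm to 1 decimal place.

T = A_s f_y = 1080 × 400 = 432000 N = 432 kN.
Setting C = 0.85 f'_c a b equal to T: a = 432000/(0.85 × 30.7 × 525) = 31.5 mm.

a ≈ 31.5 mm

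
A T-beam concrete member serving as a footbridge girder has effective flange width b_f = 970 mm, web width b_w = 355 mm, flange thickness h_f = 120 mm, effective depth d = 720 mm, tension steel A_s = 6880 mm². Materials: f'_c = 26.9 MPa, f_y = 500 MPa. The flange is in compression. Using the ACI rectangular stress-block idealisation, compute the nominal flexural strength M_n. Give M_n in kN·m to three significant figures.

Tension: T = A_s f_y = 6880 × 500 = 3440000 N.
Try a within the flange: a = T/(0.85 f'_c b_f) = 3440000/(0.85 × 26.9 × 970) = 155.10 mm.
a = 155.10 > h_f = 120 mm: the block extends into the web. Split into flange-overhang and web parts.
C_f = 0.85 f'_c (b_f − b_w) h_f = 0.85 × 26.9 × (970 − 355) × 120 = 1687437 N.
Remaining web compression depth: a_w = (T − C_f)/(0.85 f'_c b_w) = (3440000 − 1687437)/(0.85 × 26.9 × 355) = 215.91 mm.
M_n = C_f(d − h_f/2) + (T − C_f)(d − a_w/2) = 1687437 × (720 − 60) + 1752563 × (720 − 107.955) = 1113.71 + 1072.65 = 2186.36 × 10⁶ N·mm.
M_n = 2186.36 kN·m.

M_n ≈ 2190 kN·m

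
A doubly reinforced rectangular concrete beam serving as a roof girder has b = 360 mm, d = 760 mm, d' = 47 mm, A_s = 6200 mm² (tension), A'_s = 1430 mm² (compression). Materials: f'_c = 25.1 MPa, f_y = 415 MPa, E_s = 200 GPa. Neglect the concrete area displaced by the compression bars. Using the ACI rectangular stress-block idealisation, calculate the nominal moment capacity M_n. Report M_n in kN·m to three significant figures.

Assume both tension and compression steel yield.
Net tension couple steel: A_s − A'_s = 4770 mm².
a = (A_s − A'_s) f_y / (0.85 f'_c b) = 1979550/(0.85 × 25.1 × 360) = 257.73 mm.
c = a/β₁ = 257.73/0.85 = 303.21 mm; ε'_s = 0.003(c − d')/c = 0.0025 ≥ f_y/E_s = 0.0021, so compression steel does yield.
M_n = (A_s − A'_s) f_y (d − a/2) + A'_s f_y (d − d') = [1979550 × (760 − 128.865) + 593450 × (760 − 47)] × 10⁻⁶ = 1249.36 + 423.13 = 1672.49 kN·m.

M_n ≈ 1670 kN·m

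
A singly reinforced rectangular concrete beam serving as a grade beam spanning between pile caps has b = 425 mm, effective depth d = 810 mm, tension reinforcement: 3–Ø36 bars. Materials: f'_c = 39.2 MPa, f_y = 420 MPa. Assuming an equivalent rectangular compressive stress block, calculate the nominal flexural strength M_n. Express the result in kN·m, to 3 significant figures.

M_n ≈ 981 kN·m

A_s = 3 × 1018 = 3054 mm².
T = A_s f_y = 3054 × 420 = 1282680 N = 1282.68 kN.
From C = T: a = T/(0.85 f'_c b) = 1282680/(0.85 × 39.2 × 425) = 90.58 mm.
M_n = T(d − a/2) = 1282.68 kN × (810 − 45.29) mm = 980.88 kN·m.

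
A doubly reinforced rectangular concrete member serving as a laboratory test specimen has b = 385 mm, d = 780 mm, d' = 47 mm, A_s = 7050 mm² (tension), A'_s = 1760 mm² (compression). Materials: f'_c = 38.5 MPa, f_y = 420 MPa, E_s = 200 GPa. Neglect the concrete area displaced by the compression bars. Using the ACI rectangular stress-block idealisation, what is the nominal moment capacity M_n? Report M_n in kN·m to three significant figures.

M_n ≈ 2080 kN·m

Assume both tension and compression steel yield.
Net tension couple steel: A_s − A'_s = 5290 mm².
a = (A_s − A'_s) f_y / (0.85 f'_c b) = 2221800/(0.85 × 38.5 × 385) = 176.35 mm.
c = a/β₁ = 176.35/0.775 = 227.55 mm; ε'_s = 0.003(c − d')/c = 0.0024 ≥ f_y/E_s = 0.0021, so compression steel does yield.
M_n = (A_s − A'_s) f_y (d − a/2) + A'_s f_y (d − d') = [2221800 × (780 − 88.175) + 739200 × (780 − 47)] × 10⁻⁶ = 1537.10 + 541.83 = 2078.93 kN·m.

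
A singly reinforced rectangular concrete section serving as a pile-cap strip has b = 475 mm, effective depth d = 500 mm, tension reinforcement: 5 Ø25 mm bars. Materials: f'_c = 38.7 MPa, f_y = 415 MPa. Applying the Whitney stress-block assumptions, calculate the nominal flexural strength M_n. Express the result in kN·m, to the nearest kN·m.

M_n ≈ 476 kN·m

A_s = 5 × 491 = 2455 mm².
T = A_s f_y = 2455 × 415 = 1018825 N = 1018.825 kN.
From C = T: a = T/(0.85 f'_c b) = 1018825/(0.85 × 38.7 × 475) = 65.20 mm.
M_n = T(d − a/2) = 1018.825 kN × (500 − 32.6) mm = 476.20 kN·m.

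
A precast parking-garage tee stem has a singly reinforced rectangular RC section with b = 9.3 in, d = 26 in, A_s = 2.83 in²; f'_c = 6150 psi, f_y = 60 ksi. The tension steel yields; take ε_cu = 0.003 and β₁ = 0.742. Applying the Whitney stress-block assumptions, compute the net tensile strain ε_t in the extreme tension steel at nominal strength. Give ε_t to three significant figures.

a = A_s f_y/(0.85 f'_c b) = 3.493 in.
β₁ = 0.742, so c = a/β₁ = 3.493/0.742 = 4.708 in.
From the linear strain diagram with ε_cu = 0.003: ε_t = 0.003 (d − c)/c = 0.003 × (26 − 4.708)/4.708 = 0.0136.
Since ε_t ≥ 0.005, the section is tension-controlled.

ε_t ≈ 0.0136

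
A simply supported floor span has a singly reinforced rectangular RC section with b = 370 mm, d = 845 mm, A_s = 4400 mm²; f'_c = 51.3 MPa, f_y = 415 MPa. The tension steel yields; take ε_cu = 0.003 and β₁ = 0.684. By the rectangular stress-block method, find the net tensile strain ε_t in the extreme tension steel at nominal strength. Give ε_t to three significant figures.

ε_t ≈ 0.0123

a = A_s f_y/(0.85 f'_c b) = 113.18 mm.
β₁ = 0.684, so c = a/β₁ = 113.18/0.684 = 165.47 mm.
From the linear strain diagram with ε_cu = 0.003: ε_t = 0.003 (d − c)/c = 0.003 × (845 − 165.47)/165.47 = 0.0123.
Since ε_t ≥ 0.005, the section is tension-controlled.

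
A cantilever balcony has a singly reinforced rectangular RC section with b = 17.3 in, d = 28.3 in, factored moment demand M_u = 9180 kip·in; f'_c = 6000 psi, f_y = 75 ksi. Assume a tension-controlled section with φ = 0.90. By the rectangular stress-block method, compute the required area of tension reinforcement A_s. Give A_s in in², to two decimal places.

A_s ≈ 5.21 in²

M_n = M_u/φ = 9180/0.90 = 10200 kip·in.
From M_n = 0.85 f'_c a b (d − a/2):
a = d − √(d² − 2M_n/(0.85 f'_c b)) = 28.3 − √(28.3² − 2 × 10200/(0.85 × 6 × 17.3)) = 4.432 in.
A_s = 0.85 f'_c a b / f_y = 0.85 × 6 × 4.432 × 17.3 / 75 = 5.214 in².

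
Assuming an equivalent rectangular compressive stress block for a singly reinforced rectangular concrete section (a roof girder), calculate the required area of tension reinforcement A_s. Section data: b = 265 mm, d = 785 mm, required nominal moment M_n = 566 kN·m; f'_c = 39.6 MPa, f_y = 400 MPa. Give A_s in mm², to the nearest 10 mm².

With M_n = 0.85 f'_c a b (d − a/2), solve the quadratic for a:
a = d − √(d² − 2M_n/(0.85 f'_c b)) = 785 − √(785² − 2 × 566×10⁶/(0.85 × 39.6 × 265)) = 85.49 mm.
A_s = 0.85 f'_c a b / f_y = 0.85 × 39.6 × 85.49 × 265 / 400 = 1906.4 mm².

A_s ≈ 1910 mm²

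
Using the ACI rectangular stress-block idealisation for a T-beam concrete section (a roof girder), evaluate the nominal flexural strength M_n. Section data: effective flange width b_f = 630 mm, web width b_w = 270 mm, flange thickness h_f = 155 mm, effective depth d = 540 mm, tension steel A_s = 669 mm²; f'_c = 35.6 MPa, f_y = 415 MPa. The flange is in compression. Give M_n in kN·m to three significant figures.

M_n ≈ 148 kN·m

Tension: T = A_s f_y = 669 × 415 = 277635 N.
Try a within the flange: a = T/(0.85 f'_c b_f) = 277635/(0.85 × 35.6 × 630) = 14.56 mm.
Since a = 14.56 ≤ h_f = 155 mm, the stress block lies entirely in the flange; analyse as a rectangular beam of width b_f.
M_n = T(d − a/2) = 277635 × (540 − 7.28) = 147.90 × 10⁶ N·mm.
M_n = 147.90 kN·m.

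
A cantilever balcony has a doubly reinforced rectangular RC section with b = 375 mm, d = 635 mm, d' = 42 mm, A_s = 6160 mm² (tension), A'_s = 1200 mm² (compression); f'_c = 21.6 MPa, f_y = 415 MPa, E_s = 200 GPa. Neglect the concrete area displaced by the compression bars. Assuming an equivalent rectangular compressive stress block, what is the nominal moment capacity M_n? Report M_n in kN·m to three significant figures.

Assume both tension and compression steel yield.
Net tension couple steel: A_s − A'_s = 4960 mm².
a = (A_s − A'_s) f_y / (0.85 f'_c b) = 2058400/(0.85 × 21.6 × 375) = 298.97 mm.
c = a/β₁ = 298.97/0.85 = 351.73 mm; ε'_s = 0.003(c − d')/c = 0.0026 ≥ f_y/E_s = 0.0021, so compression steel does yield.
M_n = (A_s − A'_s) f_y (d − a/2) + A'_s f_y (d − d') = [2058400 × (635 − 149.485) + 498000 × (635 − 42)] × 10⁻⁶ = 999.38 + 295.31 = 1294.69 kN·m.

M_n ≈ 1290 kN·m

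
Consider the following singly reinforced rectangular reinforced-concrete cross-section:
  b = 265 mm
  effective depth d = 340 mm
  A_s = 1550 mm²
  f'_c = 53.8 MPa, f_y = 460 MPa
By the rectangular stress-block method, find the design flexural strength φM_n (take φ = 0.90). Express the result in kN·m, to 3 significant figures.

T = A_s f_y = 1550 × 460 = 713000 N = 713 kN.
From C = T: a = T/(0.85 f'_c b) = 713000/(0.85 × 53.8 × 265) = 58.84 mm.
M_n = T(d − a/2) = 713 kN × (340 − 29.42) mm = 221.44 kN·m.
φM_n = 0.90 × 221.44 = 199.30 kN·m.

φM_n ≈ 199 kN·m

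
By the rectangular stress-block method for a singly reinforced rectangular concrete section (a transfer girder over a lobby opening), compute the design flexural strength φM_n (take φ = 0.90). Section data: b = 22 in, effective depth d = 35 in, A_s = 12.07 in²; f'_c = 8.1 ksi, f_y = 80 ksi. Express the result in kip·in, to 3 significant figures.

T = A_s f_y = 12.07 × 80 = 965.6 kips.
a = T/(0.85 f'_c b) = 965.6/(0.85 × 8.1 × 22) = 6.375 in.
M_n = T(d − a/2) = 965.6 × (35 − 3.1875) = 30718.2 kip·in.
φM_n = 0.90 × 30718.2 = 27646.4 kip·in.

φM_n ≈ 27600 kip·in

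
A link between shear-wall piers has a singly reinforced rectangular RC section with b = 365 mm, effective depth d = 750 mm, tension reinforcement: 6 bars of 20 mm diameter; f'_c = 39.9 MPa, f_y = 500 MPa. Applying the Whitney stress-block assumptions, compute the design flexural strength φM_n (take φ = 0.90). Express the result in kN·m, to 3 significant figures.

φM_n ≈ 604 kN·m

A_s = 6 × 314 = 1884 mm².
T = A_s f_y = 1884 × 500 = 942000 N = 942 kN.
From C = T: a = T/(0.85 f'_c b) = 942000/(0.85 × 39.9 × 365) = 76.10 mm.
M_n = T(d − a/2) = 942 kN × (750 − 38.05) mm = 670.66 kN·m.
φM_n = 0.90 × 670.66 = 603.59 kN·m.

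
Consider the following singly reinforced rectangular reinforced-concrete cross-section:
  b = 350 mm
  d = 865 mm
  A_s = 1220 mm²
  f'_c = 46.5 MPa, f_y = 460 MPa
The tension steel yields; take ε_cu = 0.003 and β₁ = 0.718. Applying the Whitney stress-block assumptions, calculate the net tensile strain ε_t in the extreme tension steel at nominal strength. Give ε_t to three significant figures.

a = A_s f_y/(0.85 f'_c b) = 40.57 mm.
β₁ = 0.718, so c = a/β₁ = 40.57/0.718 = 56.50 mm.
From the linear strain diagram with ε_cu = 0.003: ε_t = 0.003 (d − c)/c = 0.003 × (865 − 56.50)/56.50 = 0.0429.
Since ε_t ≥ 0.005, the section is tension-controlled.

ε_t ≈ 0.0429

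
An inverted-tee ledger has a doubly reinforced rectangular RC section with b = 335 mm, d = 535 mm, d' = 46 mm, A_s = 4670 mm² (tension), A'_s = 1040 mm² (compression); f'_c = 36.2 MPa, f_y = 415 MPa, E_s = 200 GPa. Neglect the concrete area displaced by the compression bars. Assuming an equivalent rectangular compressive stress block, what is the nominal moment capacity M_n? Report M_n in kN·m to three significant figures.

M_n ≈ 907 kN·m

Assume both tension and compression steel yield.
Net tension couple steel: A_s − A'_s = 3630 mm².
a = (A_s − A'_s) f_y / (0.85 f'_c b) = 1506450/(0.85 × 36.2 × 335) = 146.14 mm.
c = a/β₁ = 146.14/0.791 = 184.75 mm; ε'_s = 0.003(c − d')/c = 0.0023 ≥ f_y/E_s = 0.0021, so compression steel does yield.
M_n = (A_s − A'_s) f_y (d − a/2) + A'_s f_y (d − d') = [1506450 × (535 − 73.07) + 431600 × (535 − 46)] × 10⁻⁶ = 695.87 + 211.05 = 906.92 kN·m.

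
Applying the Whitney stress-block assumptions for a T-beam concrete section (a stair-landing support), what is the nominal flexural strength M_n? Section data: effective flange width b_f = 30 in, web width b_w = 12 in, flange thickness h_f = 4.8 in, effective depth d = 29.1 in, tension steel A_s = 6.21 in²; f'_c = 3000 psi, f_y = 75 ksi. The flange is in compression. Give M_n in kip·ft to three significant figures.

M_n ≈ 1000 kip·ft

Tension: T = A_s f_y = 6.21 × 75 = 465.75 kips.
Try a within the flange: a = T/(0.85 f'_c b_f) = 465.75/(0.85 × 3 × 30) = 6.088 in.
a = 6.088 > h_f = 4.8 in: the block extends into the web. Split into flange-overhang and web parts.
C_f = 0.85 f'_c (b_f − b_w) h_f = 0.85 × 3 × (30 − 12) × 4.8 = 220.3 kips.
Remaining web compression depth: a_w = (T − C_f)/(0.85 f'_c b_w) = (465.75 − 220.3)/(0.85 × 3 × 12) = 8.021 in.
M_n = C_f(d − h_f/2) + (T − C_f)(d − a_w/2) = 220.3 × (29.1 − 2.4) + 245.45 × (29.1 − 4.0105) = 5882.0 + 6158.2 = 12040.2 kip·in.
M_n = 12040.2/12 = 1003.35 kip·ft.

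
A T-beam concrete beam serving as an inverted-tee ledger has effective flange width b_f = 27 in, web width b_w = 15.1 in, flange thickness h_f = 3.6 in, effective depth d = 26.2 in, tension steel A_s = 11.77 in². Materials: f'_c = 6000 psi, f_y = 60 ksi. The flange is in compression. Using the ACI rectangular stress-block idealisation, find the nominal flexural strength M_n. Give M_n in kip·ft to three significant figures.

M_n ≈ 1380 kip·ft

Tension: T = A_s f_y = 11.77 × 60 = 706.2 kips.
Try a within the flange: a = T/(0.85 f'_c b_f) = 706.2/(0.85 × 6 × 27) = 5.129 in.
a = 5.129 > h_f = 3.6 in: the block extends into the web. Split into flange-overhang and web parts.
C_f = 0.85 f'_c (b_f − b_w) h_f = 0.85 × 6 × (27 − 15.1) × 3.6 = 218.5 kips.
Remaining web compression depth: a_w = (T − C_f)/(0.85 f'_c b_w) = (706.2 − 218.5)/(0.85 × 6 × 15.1) = 6.333 in.
M_n = C_f(d − h_f/2) + (T − C_f)(d − a_w/2) = 218.5 × (26.2 − 1.8) + 487.7 × (26.2 − 3.1665) = 5331.4 + 11233.4 = 16564.8 kip·in.
M_n = 16564.8/12 = 1380.40 kip·ft.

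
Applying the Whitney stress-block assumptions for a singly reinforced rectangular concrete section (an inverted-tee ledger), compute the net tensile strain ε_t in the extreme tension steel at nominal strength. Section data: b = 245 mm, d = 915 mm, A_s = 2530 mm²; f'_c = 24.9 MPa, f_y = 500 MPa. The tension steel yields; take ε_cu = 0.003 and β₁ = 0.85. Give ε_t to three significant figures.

a = A_s f_y/(0.85 f'_c b) = 243.95 mm.
β₁ = 0.85, so c = a/β₁ = 243.95/0.85 = 287.00 mm.
From the linear strain diagram with ε_cu = 0.003: ε_t = 0.003 (d − c)/c = 0.003 × (915 − 287.00)/287.00 = 0.00656.
Since ε_t ≥ 0.005, the section is tension-controlled.

ε_t ≈ 0.00656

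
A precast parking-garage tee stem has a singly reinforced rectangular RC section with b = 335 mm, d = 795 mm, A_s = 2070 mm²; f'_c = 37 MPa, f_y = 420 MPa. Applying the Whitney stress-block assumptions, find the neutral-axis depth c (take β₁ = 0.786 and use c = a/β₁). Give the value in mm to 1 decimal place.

c ≈ 105.0 mm

T = A_s f_y = 2070 × 420 = 869400 N = 869.4 kN.
Setting C = 0.85 f'_c a b equal to T: a = 869400/(0.85 × 37 × 335) = 82.519 mm.
With β₁ = 0.786, c = a/β₁ = 82.519/0.786 = 105.0 mm.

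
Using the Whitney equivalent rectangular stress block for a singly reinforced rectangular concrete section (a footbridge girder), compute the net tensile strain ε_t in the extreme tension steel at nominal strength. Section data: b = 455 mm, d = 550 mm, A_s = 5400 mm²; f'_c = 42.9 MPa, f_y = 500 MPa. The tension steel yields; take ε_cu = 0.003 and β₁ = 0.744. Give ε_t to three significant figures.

a = A_s f_y/(0.85 f'_c b) = 162.73 mm.
β₁ = 0.744, so c = a/β₁ = 162.73/0.744 = 218.72 mm.
From the linear strain diagram with ε_cu = 0.003: ε_t = 0.003 (d − c)/c = 0.003 × (550 − 218.72)/218.72 = 0.00454.
ε_t is between 0.004 and 0.005 — transition zone.

ε_t ≈ 0.00454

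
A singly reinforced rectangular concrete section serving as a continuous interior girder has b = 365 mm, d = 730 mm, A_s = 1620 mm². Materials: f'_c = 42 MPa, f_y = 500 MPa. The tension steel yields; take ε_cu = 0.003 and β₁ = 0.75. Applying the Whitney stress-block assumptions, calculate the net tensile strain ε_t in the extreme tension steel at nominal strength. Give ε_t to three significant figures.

ε_t ≈ 0.0234

a = A_s f_y/(0.85 f'_c b) = 62.16 mm.
β₁ = 0.75, so c = a/β₁ = 62.16/0.75 = 82.88 mm.
From the linear strain diagram with ε_cu = 0.003: ε_t = 0.003 (d − c)/c = 0.003 × (730 − 82.88)/82.88 = 0.0234.
Since ε_t ≥ 0.005, the section is tension-controlled.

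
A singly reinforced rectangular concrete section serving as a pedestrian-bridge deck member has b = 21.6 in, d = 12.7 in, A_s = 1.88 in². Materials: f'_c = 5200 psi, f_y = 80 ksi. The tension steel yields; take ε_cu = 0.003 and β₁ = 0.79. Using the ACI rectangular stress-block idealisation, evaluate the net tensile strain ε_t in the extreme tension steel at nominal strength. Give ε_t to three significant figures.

a = A_s f_y/(0.85 f'_c b) = 1.575 in.
β₁ = 0.79, so c = a/β₁ = 1.575/0.79 = 1.994 in.
From the linear strain diagram with ε_cu = 0.003: ε_t = 0.003 (d − c)/c = 0.003 × (12.7 − 1.994)/1.994 = 0.0161.
Since ε_t ≥ 0.005, the section is tension-controlled.

ε_t ≈ 0.0161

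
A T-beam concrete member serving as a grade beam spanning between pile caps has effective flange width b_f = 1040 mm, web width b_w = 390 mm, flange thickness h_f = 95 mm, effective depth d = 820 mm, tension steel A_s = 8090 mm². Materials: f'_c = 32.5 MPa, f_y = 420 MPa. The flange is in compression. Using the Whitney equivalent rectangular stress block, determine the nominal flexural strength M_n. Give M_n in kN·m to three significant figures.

Tension: T = A_s f_y = 8090 × 420 = 3397800 N.
Try a within the flange: a = T/(0.85 f'_c b_f) = 3397800/(0.85 × 32.5 × 1040) = 118.27 mm.
a = 118.27 > h_f = 95 mm: the block extends into the web. Split into flange-overhang and web parts.
C_f = 0.85 f'_c (b_f − b_w) h_f = 0.85 × 32.5 × (1040 − 390) × 95 = 1705844 N.
Remaining web compression depth: a_w = (T − C_f)/(0.85 f'_c b_w) = (3397800 − 1705844)/(0.85 × 32.5 × 390) = 157.04 mm.
M_n = C_f(d − h_f/2) + (T − C_f)(d − a_w/2) = 1705844 × (820 − 47.5) + 1691956 × (820 − 78.52) = 1317.76 + 1254.55 = 2572.31 × 10⁶ N·mm.
M_n = 2572.31 kN·m.

M_n ≈ 2570 kN·m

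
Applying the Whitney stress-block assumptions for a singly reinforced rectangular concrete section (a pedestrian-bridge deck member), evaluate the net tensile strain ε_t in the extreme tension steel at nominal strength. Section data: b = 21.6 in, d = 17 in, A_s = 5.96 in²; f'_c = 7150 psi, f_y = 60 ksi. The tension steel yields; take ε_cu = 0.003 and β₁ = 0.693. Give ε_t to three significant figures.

a = A_s f_y/(0.85 f'_c b) = 2.724 in.
β₁ = 0.693, so c = a/β₁ = 2.724/0.693 = 3.931 in.
From the linear strain diagram with ε_cu = 0.003: ε_t = 0.003 (d − c)/c = 0.003 × (17 − 3.931)/3.931 = 0.00997.
Since ε_t ≥ 0.005, the section is tension-controlled.

ε_t ≈ 0.00997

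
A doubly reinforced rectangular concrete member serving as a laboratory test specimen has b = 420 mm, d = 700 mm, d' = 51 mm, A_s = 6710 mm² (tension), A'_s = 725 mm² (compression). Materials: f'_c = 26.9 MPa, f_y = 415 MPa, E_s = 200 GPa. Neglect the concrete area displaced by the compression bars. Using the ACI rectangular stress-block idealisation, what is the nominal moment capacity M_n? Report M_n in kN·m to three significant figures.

Assume both tension and compression steel yield.
Net tension couple steel: A_s − A'_s = 5985 mm².
a = (A_s − A'_s) f_y / (0.85 f'_c b) = 2483775/(0.85 × 26.9 × 420) = 258.64 mm.
c = a/β₁ = 258.64/0.85 = 304.28 mm; ε'_s = 0.003(c − d')/c = 0.0025 ≥ f_y/E_s = 0.0021, so compression steel does yield.
M_n = (A_s − A'_s) f_y (d − a/2) + A'_s f_y (d − d') = [2483775 × (700 − 129.32) + 300875 × (700 − 51)] × 10⁻⁶ = 1417.44 + 195.27 = 1612.71 kN·m.

M_n ≈ 1610 kN·m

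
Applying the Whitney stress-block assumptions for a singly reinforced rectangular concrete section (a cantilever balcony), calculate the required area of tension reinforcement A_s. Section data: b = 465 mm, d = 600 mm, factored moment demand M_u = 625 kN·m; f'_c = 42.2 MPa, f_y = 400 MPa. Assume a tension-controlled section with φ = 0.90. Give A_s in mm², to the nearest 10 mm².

M_n = M_u/φ = 625/0.90 = 694.444 kN·m.
With M_n = 0.85 f'_c a b (d − a/2), solve the quadratic for a:
a = d − √(d² − 2M_n/(0.85 f'_c b)) = 600 − √(600² − 2 × 694.444×10⁶/(0.85 × 42.2 × 465)) = 73.95 mm.
A_s = 0.85 f'_c a b / f_y = 0.85 × 42.2 × 73.95 × 465 / 400 = 3083.6 mm².

A_s ≈ 3080 mm²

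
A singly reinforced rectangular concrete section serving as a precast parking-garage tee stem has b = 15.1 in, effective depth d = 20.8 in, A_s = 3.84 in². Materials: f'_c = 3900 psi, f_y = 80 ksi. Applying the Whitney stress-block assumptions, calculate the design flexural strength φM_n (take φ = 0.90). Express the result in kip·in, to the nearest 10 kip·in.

T = A_s f_y = 3.84 × 80 = 307.2 kips.
a = T/(0.85 f'_c b) = 307.2/(0.85 × 3.9 × 15.1) = 6.137 in.
M_n = T(d − a/2) = 307.2 × (20.8 − 3.0685) = 5447.1 kip·in.
φM_n = 0.90 × 5447.1 = 4902.4 kip·in.

φM_n ≈ 4900 kip·in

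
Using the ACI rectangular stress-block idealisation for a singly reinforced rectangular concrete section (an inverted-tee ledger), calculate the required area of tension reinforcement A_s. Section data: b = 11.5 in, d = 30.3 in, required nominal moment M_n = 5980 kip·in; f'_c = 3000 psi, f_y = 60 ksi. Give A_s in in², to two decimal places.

From M_n = 0.85 f'_c a b (d − a/2):
a = d − √(d² − 2M_n/(0.85 f'_c b)) = 30.3 − √(30.3² − 2 × 5980/(0.85 × 3 × 11.5)) = 7.711 in.
A_s = 0.85 f'_c a b / f_y = 0.85 × 3 × 7.711 × 11.5 / 60 = 3.769 in².

A_s ≈ 3.77 in²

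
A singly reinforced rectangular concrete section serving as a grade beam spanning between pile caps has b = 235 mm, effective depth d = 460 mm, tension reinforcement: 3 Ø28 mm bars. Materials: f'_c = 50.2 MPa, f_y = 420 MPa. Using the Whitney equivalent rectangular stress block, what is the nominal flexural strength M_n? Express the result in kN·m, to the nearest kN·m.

M_n ≈ 327 kN·m

A_s = 3 × 616 = 1848 mm².
T = A_s f_y = 1848 × 420 = 776160 N = 776.16 kN.
From C = T: a = T/(0.85 f'_c b) = 776160/(0.85 × 50.2 × 235) = 77.40 mm.
M_n = T(d − a/2) = 776.16 kN × (460 − 38.7) mm = 327.00 kN·m.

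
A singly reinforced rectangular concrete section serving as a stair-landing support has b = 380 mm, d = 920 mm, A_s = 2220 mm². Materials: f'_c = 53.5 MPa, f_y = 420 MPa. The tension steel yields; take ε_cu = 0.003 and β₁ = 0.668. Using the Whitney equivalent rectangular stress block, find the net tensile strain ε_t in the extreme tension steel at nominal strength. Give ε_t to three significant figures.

ε_t ≈ 0.0312

a = A_s f_y/(0.85 f'_c b) = 53.96 mm.
β₁ = 0.668, so c = a/β₁ = 53.96/0.668 = 80.78 mm.
From the linear strain diagram with ε_cu = 0.003: ε_t = 0.003 (d − c)/c = 0.003 × (920 − 80.78)/80.78 = 0.0312.
Since ε_t ≥ 0.005, the section is tension-controlled.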